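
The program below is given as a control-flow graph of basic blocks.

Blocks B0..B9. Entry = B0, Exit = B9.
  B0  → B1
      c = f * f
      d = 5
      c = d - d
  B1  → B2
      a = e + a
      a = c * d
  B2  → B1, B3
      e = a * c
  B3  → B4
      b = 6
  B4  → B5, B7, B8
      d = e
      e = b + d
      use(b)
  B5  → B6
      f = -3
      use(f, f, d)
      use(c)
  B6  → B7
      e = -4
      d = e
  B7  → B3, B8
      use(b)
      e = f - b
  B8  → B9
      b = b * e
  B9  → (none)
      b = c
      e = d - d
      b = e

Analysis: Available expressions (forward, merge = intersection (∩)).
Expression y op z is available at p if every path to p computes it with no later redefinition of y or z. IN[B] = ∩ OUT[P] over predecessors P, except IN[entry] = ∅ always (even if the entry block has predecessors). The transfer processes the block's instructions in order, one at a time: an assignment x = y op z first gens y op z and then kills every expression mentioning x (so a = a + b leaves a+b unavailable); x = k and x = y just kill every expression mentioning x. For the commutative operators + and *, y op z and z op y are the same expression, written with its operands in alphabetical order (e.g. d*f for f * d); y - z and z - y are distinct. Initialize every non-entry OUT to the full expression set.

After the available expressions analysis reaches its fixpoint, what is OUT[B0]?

Answer: {d-d, f*f}

Trace:
Per-block solution:
  B0:  IN={}  OUT={d-d, f*f}
  B1:  IN={d-d, f*f}  OUT={c*d, d-d, f*f}
  B2:  IN={c*d, d-d, f*f}  OUT={a*c, c*d, d-d, f*f}
  B3:  IN={a*c}  OUT={a*c}
  B4:  IN={a*c}  OUT={a*c, b+d}
  B5:  IN={a*c, b+d}  OUT={a*c, b+d}
  B6:  IN={a*c, b+d}  OUT={a*c}
  B7:  IN={a*c}  OUT={a*c, f-b}
  B8:  IN={a*c}  OUT={a*c}
  B9:  IN={a*c}  OUT={a*c, d-d}

B0 is the boundary node: IN[B0] = {}
Applying B0's transfer function to that IN value gives OUT[B0] (row B0 above).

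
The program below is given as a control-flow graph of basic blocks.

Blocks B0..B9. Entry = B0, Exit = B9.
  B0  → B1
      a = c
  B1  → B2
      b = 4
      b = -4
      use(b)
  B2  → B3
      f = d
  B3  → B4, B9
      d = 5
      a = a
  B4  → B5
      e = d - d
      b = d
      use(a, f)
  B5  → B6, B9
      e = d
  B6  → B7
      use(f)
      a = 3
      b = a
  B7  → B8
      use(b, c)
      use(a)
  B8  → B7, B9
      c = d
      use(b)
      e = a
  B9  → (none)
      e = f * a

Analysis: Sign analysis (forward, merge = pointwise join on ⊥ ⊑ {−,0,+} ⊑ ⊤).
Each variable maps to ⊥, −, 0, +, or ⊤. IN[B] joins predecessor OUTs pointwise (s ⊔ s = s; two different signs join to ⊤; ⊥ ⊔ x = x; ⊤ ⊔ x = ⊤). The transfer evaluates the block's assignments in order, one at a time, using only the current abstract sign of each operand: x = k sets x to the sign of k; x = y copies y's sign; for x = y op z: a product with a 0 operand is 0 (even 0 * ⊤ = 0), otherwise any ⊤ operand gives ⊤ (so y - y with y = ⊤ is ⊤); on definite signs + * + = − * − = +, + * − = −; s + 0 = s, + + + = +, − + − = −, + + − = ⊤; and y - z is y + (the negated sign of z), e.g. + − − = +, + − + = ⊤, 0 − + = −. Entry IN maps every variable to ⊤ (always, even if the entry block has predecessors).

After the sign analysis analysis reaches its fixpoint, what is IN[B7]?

Answer: {a: +, b: +, c: ⊤, d: +, e: +, f: ⊤}

Working:
Fixpoint table:
  B0:   IN=(all ⊤)   OUT=(all ⊤)
  B1:   IN=(all ⊤)   OUT={b:-; rest ⊤}
  B2:   IN={b:-; rest ⊤}   OUT={b:-; rest ⊤}
  B3:   IN={b:-; rest ⊤}   OUT={b:-, d:+; rest ⊤}
  B4:   IN={b:-, d:+; rest ⊤}   OUT={b:+, d:+; rest ⊤}
  B5:   IN={b:+, d:+; rest ⊤}   OUT={b:+, d:+, e:+; rest ⊤}
  B6:   IN={b:+, d:+, e:+; rest ⊤}   OUT={a:+, b:+, d:+, e:+; rest ⊤}
  B7:   IN={a:+, b:+, d:+, e:+; rest ⊤}   OUT={a:+, b:+, d:+, e:+; rest ⊤}
  B8:   IN={a:+, b:+, d:+, e:+; rest ⊤}   OUT={a:+, b:+, c:+, d:+, e:+; rest ⊤}
  B9:   IN={d:+; rest ⊤}   OUT={d:+; rest ⊤}

Merge at B7: IN[B7] = OUT[B6] ⊔ OUT[B8] = {a: +, b: +, c: ⊤, d: +, e: +, f: ⊤}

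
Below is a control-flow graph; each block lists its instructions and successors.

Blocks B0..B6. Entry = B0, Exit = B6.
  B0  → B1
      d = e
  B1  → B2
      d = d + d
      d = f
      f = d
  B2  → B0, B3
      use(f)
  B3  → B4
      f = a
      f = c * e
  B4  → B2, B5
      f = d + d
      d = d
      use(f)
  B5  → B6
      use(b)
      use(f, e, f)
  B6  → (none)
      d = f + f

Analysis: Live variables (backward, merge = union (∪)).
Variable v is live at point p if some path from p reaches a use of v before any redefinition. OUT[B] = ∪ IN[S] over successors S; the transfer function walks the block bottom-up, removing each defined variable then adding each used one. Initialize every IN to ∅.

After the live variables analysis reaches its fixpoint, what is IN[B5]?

Answer: {b, e, f}

Trace:
Converged values:
  B0:   IN={a, b, c, e, f}   OUT={a, b, c, d, e, f}
  B1:   IN={a, b, c, d, e, f}   OUT={a, b, c, d, e, f}
  B2:   IN={a, b, c, d, e, f}   OUT={a, b, c, d, e, f}
  B3:   IN={a, b, c, d, e}   OUT={a, b, c, d, e}
  B4:   IN={a, b, c, d, e}   OUT={a, b, c, d, e, f}
  B5:   IN={b, e, f}   OUT={f}
  B6:   IN={f}   OUT={}

Merge at B5: OUT[B5] = IN[B6] = {f}
Applying B5's transfer function to that OUT value gives IN[B5] (row B5 above).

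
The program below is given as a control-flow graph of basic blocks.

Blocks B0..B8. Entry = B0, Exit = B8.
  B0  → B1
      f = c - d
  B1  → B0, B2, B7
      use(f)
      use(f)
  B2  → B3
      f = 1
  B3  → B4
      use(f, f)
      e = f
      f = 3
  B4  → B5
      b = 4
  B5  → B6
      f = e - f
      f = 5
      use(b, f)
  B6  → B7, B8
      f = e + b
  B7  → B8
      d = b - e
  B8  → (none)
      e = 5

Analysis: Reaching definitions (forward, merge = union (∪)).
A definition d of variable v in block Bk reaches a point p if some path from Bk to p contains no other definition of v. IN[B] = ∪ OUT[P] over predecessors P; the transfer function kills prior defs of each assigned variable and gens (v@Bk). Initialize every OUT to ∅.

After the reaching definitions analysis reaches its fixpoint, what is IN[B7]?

Answer: {b@B4, e@B3, f@B0, f@B6}

Trace:
Per-block solution:
  B0:   IN={f@B0}   OUT={f@B0}
  B1:   IN={f@B0}   OUT={f@B0}
  B2:   IN={f@B0}   OUT={f@B2}
  B3:   IN={f@B2}   OUT={e@B3, f@B3}
  B4:   IN={e@B3, f@B3}   OUT={b@B4, e@B3, f@B3}
  B5:   IN={b@B4, e@B3, f@B3}   OUT={b@B4, e@B3, f@B5}
  B6:   IN={b@B4, e@B3, f@B5}   OUT={b@B4, e@B3, f@B6}
  B7:   IN={b@B4, e@B3, f@B0, f@B6}   OUT={b@B4, d@B7, e@B3, f@B0, f@B6}
  B8:   IN={b@B4, d@B7, e@B3, f@B0, f@B6}   OUT={b@B4, d@B7, e@B8, f@B0, f@B6}

Merge at B7: IN[B7] = OUT[B1] ⊔ OUT[B6] = {b@B4, e@B3, f@B0, f@B6}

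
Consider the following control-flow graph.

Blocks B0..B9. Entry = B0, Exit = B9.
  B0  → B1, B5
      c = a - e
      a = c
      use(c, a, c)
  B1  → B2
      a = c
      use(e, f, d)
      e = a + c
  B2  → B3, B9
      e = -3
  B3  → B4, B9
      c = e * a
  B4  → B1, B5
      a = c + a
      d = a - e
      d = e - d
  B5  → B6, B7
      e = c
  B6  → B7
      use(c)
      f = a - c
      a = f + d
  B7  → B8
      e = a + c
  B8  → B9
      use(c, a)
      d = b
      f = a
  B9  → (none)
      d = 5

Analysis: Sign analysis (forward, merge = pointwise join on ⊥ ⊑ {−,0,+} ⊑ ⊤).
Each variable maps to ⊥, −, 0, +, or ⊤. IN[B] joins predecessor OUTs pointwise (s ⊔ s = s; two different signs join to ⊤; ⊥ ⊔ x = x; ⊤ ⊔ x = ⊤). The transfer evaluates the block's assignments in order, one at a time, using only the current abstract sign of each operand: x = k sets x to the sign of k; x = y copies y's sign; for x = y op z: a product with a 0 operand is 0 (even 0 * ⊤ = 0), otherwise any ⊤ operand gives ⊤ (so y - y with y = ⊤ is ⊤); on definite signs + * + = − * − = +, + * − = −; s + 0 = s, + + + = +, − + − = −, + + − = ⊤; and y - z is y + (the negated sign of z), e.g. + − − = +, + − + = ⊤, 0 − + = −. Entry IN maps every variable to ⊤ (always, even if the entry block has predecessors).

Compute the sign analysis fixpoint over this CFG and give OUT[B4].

Converged values:
  B0:  IN=(all ⊤)  OUT=(all ⊤)
  B1:  IN=(all ⊤)  OUT=(all ⊤)
  B2:  IN=(all ⊤)  OUT={e:-; rest ⊤}
  B3:  IN={e:-; rest ⊤}  OUT={e:-; rest ⊤}
  B4:  IN={e:-; rest ⊤}  OUT={e:-; rest ⊤}
  B5:  IN=(all ⊤)  OUT=(all ⊤)
  B6:  IN=(all ⊤)  OUT=(all ⊤)
  B7:  IN=(all ⊤)  OUT=(all ⊤)
  B8:  IN=(all ⊤)  OUT=(all ⊤)
  B9:  IN=(all ⊤)  OUT={d:+; rest ⊤}

Merge at B4: IN[B4] = OUT[B3] = {a: ⊤, b: ⊤, c: ⊤, d: ⊤, e: -, f: ⊤}
Applying B4's transfer function to that IN value gives OUT[B4] (row B4 above).

Answer: {a: ⊤, b: ⊤, c: ⊤, d: ⊤, e: -, f: ⊤}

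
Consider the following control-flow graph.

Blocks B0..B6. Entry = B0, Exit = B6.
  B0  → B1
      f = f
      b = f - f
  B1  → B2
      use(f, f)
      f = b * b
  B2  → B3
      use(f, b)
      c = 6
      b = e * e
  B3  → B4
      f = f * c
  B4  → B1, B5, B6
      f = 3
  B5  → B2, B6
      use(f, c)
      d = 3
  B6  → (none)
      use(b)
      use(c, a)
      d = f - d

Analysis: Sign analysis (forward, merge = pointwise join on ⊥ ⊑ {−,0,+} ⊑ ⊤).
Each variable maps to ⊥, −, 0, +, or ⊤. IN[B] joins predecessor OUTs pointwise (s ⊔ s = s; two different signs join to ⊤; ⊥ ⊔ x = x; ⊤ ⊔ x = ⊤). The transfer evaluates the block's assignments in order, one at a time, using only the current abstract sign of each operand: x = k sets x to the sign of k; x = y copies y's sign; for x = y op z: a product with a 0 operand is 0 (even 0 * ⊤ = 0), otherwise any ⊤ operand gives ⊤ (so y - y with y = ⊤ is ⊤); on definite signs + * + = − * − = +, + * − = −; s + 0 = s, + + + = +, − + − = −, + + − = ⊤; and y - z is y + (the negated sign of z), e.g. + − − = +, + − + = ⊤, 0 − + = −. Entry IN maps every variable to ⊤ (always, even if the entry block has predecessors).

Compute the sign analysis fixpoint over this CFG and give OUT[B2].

Converged values:
  B0:  IN=(all ⊤)  OUT=(all ⊤)
  B1:  IN=(all ⊤)  OUT=(all ⊤)
  B2:  IN=(all ⊤)  OUT={c:+; rest ⊤}
  B3:  IN={c:+; rest ⊤}  OUT={c:+; rest ⊤}
  B4:  IN={c:+; rest ⊤}  OUT={c:+, f:+; rest ⊤}
  B5:  IN={c:+, f:+; rest ⊤}  OUT={c:+, d:+, f:+; rest ⊤}
  B6:  IN={c:+, f:+; rest ⊤}  OUT={c:+, f:+; rest ⊤}

Merge at B2: IN[B2] = OUT[B1] ⊔ OUT[B5] = {a: ⊤, b: ⊤, c: ⊤, d: ⊤, e: ⊤, f: ⊤}
Applying B2's transfer function to that IN value gives OUT[B2] (row B2 above).

Answer: {a: ⊤, b: ⊤, c: +, d: ⊤, e: ⊤, f: ⊤}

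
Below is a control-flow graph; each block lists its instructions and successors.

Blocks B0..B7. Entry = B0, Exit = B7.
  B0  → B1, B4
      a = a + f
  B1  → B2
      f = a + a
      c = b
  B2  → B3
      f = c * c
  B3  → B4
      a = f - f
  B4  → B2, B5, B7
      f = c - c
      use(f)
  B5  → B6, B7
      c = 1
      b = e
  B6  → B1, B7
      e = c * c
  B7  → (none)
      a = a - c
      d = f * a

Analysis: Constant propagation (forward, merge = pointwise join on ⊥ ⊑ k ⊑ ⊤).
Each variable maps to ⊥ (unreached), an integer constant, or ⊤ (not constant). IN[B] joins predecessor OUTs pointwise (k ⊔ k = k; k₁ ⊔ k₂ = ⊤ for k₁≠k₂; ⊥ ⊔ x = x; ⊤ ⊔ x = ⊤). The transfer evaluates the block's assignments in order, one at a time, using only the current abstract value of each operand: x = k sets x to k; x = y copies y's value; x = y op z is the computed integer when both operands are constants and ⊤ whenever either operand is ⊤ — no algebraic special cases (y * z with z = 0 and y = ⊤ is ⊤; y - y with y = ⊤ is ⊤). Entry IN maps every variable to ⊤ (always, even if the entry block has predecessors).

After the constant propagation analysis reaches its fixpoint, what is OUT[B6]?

Answer: {a: ⊤, b: ⊤, c: 1, d: ⊤, e: 1, f: ⊤}

Working:
Converged values:
  B0:  IN=(all ⊤)  OUT=(all ⊤)
  B1:  IN=(all ⊤)  OUT=(all ⊤)
  B2:  IN=(all ⊤)  OUT=(all ⊤)
  B3:  IN=(all ⊤)  OUT=(all ⊤)
  B4:  IN=(all ⊤)  OUT=(all ⊤)
  B5:  IN=(all ⊤)  OUT={c:1; rest ⊤}
  B6:  IN={c:1; rest ⊤}  OUT={c:1, e:1; rest ⊤}
  B7:  IN=(all ⊤)  OUT=(all ⊤)

Merge at B6: IN[B6] = OUT[B5] = {a: ⊤, b: ⊤, c: 1, d: ⊤, e: ⊤, f: ⊤}
Applying B6's transfer function to that IN value gives OUT[B6] (row B6 above).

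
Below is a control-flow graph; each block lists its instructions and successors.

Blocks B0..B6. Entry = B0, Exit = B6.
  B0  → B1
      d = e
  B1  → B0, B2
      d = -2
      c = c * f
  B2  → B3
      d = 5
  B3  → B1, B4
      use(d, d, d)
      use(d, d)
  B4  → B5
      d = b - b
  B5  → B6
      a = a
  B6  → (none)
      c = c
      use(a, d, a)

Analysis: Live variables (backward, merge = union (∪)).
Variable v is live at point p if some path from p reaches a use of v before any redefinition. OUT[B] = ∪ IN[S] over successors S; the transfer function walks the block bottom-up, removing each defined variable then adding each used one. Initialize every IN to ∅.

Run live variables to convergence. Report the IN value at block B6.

Per-block solution:
  B0:  IN={a, b, c, e, f}  OUT={a, b, c, e, f}
  B1:  IN={a, b, c, e, f}  OUT={a, b, c, e, f}
  B2:  IN={a, b, c, e, f}  OUT={a, b, c, d, e, f}
  B3:  IN={a, b, c, d, e, f}  OUT={a, b, c, e, f}
  B4:  IN={a, b, c}  OUT={a, c, d}
  B5:  IN={a, c, d}  OUT={a, c, d}
  B6:  IN={a, c, d}  OUT={}

B6 is the boundary node: OUT[B6] = {}
Applying B6's transfer function to that OUT value gives IN[B6] (row B6 above).

Answer: {a, c, d}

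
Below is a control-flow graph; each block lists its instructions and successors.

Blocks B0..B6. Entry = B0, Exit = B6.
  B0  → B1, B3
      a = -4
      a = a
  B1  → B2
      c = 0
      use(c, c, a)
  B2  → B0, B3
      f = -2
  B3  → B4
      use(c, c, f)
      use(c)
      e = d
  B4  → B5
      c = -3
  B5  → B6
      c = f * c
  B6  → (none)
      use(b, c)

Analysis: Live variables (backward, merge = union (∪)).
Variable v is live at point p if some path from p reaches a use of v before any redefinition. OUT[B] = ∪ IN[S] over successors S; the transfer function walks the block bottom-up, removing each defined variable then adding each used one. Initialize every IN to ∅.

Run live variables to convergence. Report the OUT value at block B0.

Answer: {a, b, c, d, f}

Trace:
Per-block solution:
  B0:  IN={b, c, d, f}  OUT={a, b, c, d, f}
  B1:  IN={a, b, d}  OUT={b, c, d}
  B2:  IN={b, c, d}  OUT={b, c, d, f}
  B3:  IN={b, c, d, f}  OUT={b, f}
  B4:  IN={b, f}  OUT={b, c, f}
  B5:  IN={b, c, f}  OUT={b, c}
  B6:  IN={b, c}  OUT={}

Merge at B0: OUT[B0] = IN[B1] ⊔ IN[B3] = {a, b, c, d, f}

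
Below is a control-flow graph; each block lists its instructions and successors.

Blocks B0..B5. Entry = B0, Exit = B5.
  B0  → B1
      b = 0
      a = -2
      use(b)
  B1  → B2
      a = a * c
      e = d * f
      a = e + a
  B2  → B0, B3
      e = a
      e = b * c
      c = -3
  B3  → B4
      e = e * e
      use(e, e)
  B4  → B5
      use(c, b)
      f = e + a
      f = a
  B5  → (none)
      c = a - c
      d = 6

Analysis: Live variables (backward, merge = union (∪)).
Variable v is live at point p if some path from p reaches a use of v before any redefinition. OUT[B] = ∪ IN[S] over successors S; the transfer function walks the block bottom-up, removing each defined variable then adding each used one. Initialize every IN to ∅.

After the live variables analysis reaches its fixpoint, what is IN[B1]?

Converged values:
  B0:  IN={c, d, f}  OUT={a, b, c, d, f}
  B1:  IN={a, b, c, d, f}  OUT={a, b, c, d, f}
  B2:  IN={a, b, c, d, f}  OUT={a, b, c, d, e, f}
  B3:  IN={a, b, c, e}  OUT={a, b, c, e}
  B4:  IN={a, b, c, e}  OUT={a, c}
  B5:  IN={a, c}  OUT={}

Merge at B1: OUT[B1] = IN[B2] = {a, b, c, d, f}
Applying B1's transfer function to that OUT value gives IN[B1] (row B1 above).

Answer: {a, b, c, d, f}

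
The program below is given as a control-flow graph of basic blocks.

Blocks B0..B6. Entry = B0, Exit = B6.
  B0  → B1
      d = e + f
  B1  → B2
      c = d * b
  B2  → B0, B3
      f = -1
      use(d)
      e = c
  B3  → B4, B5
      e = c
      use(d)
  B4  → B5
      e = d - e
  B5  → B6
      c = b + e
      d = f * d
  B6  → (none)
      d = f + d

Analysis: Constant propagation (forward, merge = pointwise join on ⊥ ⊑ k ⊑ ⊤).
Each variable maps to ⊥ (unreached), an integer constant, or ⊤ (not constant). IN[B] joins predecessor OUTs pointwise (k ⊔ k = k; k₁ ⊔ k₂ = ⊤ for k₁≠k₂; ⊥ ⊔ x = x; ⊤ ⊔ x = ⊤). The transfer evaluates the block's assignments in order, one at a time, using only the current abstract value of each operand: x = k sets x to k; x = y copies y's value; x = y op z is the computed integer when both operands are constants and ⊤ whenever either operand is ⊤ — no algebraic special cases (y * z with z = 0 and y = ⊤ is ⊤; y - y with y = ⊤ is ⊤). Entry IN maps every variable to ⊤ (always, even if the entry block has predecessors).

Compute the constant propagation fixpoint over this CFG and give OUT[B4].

Answer: {a: ⊤, b: ⊤, c: ⊤, d: ⊤, e: ⊤, f: -1}

Trace:
Converged values:
  B0: | IN=(all ⊤) | OUT=(all ⊤)
  B1: | IN=(all ⊤) | OUT=(all ⊤)
  B2: | IN=(all ⊤) | OUT={f:-1; rest ⊤}
  B3: | IN={f:-1; rest ⊤} | OUT={f:-1; rest ⊤}
  B4: | IN={f:-1; rest ⊤} | OUT={f:-1; rest ⊤}
  B5: | IN={f:-1; rest ⊤} | OUT={f:-1; rest ⊤}
  B6: | IN={f:-1; rest ⊤} | OUT={f:-1; rest ⊤}

Merge at B4: IN[B4] = OUT[B3] = {a: ⊤, b: ⊤, c: ⊤, d: ⊤, e: ⊤, f: -1}
Applying B4's transfer function to that IN value gives OUT[B4] (row B4 above).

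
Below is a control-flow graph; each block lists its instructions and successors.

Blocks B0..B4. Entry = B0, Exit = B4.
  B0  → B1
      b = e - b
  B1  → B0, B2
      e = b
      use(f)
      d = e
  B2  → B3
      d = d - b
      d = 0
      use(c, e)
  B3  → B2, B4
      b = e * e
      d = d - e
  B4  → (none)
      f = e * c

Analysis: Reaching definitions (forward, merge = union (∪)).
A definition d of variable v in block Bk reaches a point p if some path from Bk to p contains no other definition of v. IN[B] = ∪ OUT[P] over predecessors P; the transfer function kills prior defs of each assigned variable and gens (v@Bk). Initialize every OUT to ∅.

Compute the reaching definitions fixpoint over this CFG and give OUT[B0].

Converged values:
  B0: | IN={b@B0, d@B1, e@B1} | OUT={b@B0, d@B1, e@B1}
  B1: | IN={b@B0, d@B1, e@B1} | OUT={b@B0, d@B1, e@B1}
  B2: | IN={b@B0, b@B3, d@B1, d@B3, e@B1} | OUT={b@B0, b@B3, d@B2, e@B1}
  B3: | IN={b@B0, b@B3, d@B2, e@B1} | OUT={b@B3, d@B3, e@B1}
  B4: | IN={b@B3, d@B3, e@B1} | OUT={b@B3, d@B3, e@B1, f@B4}

Merge at B0 (entry node, so the boundary value {} is joined with the incoming edge(s)): IN[B0] = {} ⊔ OUT[B1] = {b@B0, d@B1, e@B1}
Applying B0's transfer function to that IN value gives OUT[B0] (row B0 above).

Answer: {b@B0, d@B1, e@B1}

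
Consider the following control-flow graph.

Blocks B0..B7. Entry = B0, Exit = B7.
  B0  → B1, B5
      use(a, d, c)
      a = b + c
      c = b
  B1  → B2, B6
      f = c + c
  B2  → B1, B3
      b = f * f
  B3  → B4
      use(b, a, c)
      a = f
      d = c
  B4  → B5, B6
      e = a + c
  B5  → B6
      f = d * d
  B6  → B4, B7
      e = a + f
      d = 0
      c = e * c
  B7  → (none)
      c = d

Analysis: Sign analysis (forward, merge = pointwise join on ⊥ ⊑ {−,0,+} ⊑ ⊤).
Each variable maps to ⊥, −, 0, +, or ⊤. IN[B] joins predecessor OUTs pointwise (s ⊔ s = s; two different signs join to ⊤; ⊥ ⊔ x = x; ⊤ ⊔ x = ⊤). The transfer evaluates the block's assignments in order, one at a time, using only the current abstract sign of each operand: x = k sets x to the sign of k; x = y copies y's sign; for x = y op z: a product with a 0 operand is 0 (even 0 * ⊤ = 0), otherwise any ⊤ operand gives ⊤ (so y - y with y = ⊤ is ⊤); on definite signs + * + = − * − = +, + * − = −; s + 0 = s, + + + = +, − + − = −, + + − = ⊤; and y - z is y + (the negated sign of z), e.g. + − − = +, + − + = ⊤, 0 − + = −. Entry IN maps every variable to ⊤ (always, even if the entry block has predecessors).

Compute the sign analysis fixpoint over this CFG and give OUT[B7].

Answer: {a: ⊤, b: ⊤, c: 0, d: 0, e: ⊤, f: ⊤}

Working:
Fixpoint table:
  B0:   IN=(all ⊤)   OUT=(all ⊤)
  B1:   IN=(all ⊤)   OUT=(all ⊤)
  B2:   IN=(all ⊤)   OUT=(all ⊤)
  B3:   IN=(all ⊤)   OUT=(all ⊤)
  B4:   IN=(all ⊤)   OUT=(all ⊤)
  B5:   IN=(all ⊤)   OUT=(all ⊤)
  B6:   IN=(all ⊤)   OUT={d:0; rest ⊤}
  B7:   IN={d:0; rest ⊤}   OUT={c:0, d:0; rest ⊤}

Merge at B7: IN[B7] = OUT[B6] = {a: ⊤, b: ⊤, c: ⊤, d: 0, e: ⊤, f: ⊤}
Applying B7's transfer function to that IN value gives OUT[B7] (row B7 above).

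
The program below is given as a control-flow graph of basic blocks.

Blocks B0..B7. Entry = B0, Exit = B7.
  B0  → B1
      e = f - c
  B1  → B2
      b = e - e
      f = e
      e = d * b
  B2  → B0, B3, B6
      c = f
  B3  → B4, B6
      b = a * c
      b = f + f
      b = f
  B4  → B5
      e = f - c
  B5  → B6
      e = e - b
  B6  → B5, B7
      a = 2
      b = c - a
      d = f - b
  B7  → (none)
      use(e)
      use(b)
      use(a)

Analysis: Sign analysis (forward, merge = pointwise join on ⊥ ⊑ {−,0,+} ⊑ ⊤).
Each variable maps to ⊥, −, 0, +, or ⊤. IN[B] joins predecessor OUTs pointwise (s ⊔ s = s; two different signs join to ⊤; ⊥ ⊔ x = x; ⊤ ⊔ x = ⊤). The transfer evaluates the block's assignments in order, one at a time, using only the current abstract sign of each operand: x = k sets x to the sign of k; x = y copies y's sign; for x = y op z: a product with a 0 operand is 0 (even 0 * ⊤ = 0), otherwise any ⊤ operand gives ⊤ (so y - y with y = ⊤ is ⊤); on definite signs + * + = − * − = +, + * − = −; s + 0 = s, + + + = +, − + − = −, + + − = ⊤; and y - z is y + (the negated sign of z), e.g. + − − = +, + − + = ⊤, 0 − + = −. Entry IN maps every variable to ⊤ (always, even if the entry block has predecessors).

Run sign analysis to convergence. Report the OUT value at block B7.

Fixpoint table:
  B0:  IN=(all ⊤)  OUT=(all ⊤)
  B1:  IN=(all ⊤)  OUT=(all ⊤)
  B2:  IN=(all ⊤)  OUT=(all ⊤)
  B3:  IN=(all ⊤)  OUT=(all ⊤)
  B4:  IN=(all ⊤)  OUT=(all ⊤)
  B5:  IN=(all ⊤)  OUT=(all ⊤)
  B6:  IN=(all ⊤)  OUT={a:+; rest ⊤}
  B7:  IN={a:+; rest ⊤}  OUT={a:+; rest ⊤}

Merge at B7: IN[B7] = OUT[B6] = {a: +, b: ⊤, c: ⊤, d: ⊤, e: ⊤, f: ⊤}
Applying B7's transfer function to that IN value gives OUT[B7] (row B7 above).

Answer: {a: +, b: ⊤, c: ⊤, d: ⊤, e: ⊤, f: ⊤}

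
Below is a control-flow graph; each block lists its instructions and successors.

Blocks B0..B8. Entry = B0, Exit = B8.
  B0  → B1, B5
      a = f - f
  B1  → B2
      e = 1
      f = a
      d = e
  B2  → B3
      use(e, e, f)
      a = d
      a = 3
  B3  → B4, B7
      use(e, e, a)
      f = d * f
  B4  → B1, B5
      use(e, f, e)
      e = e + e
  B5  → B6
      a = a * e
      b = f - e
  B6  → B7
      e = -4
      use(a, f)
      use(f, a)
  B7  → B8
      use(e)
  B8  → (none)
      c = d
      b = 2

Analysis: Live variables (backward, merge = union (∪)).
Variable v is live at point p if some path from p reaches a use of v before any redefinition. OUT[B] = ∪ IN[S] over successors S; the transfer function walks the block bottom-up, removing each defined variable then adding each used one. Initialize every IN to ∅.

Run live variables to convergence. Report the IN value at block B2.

Converged values:
  B0:  IN={d, e, f}  OUT={a, d, e, f}
  B1:  IN={a}  OUT={d, e, f}
  B2:  IN={d, e, f}  OUT={a, d, e, f}
  B3:  IN={a, d, e, f}  OUT={a, d, e, f}
  B4:  IN={a, d, e, f}  OUT={a, d, e, f}
  B5:  IN={a, d, e, f}  OUT={a, d, f}
  B6:  IN={a, d, f}  OUT={d, e}
  B7:  IN={d, e}  OUT={d}
  B8:  IN={d}  OUT={}

Merge at B2: OUT[B2] = IN[B3] = {a, d, e, f}
Applying B2's transfer function to that OUT value gives IN[B2] (row B2 above).

Answer: {d, e, f}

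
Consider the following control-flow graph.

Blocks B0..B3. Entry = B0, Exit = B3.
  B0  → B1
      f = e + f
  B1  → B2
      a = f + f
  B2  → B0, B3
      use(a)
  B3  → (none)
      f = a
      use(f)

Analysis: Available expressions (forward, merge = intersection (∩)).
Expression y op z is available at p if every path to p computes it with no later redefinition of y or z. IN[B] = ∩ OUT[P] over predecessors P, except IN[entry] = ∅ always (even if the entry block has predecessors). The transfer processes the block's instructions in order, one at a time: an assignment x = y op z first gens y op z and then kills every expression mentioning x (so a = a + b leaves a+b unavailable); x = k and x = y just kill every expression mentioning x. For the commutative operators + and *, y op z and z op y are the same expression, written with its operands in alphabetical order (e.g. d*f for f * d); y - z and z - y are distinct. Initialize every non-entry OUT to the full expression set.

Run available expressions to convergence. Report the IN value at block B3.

Answer: {f+f}

Working:
Converged values:
  B0:   IN={}   OUT={}
  B1:   IN={}   OUT={f+f}
  B2:   IN={f+f}   OUT={f+f}
  B3:   IN={f+f}   OUT={}

Merge at B3: IN[B3] = OUT[B2] = {f+f}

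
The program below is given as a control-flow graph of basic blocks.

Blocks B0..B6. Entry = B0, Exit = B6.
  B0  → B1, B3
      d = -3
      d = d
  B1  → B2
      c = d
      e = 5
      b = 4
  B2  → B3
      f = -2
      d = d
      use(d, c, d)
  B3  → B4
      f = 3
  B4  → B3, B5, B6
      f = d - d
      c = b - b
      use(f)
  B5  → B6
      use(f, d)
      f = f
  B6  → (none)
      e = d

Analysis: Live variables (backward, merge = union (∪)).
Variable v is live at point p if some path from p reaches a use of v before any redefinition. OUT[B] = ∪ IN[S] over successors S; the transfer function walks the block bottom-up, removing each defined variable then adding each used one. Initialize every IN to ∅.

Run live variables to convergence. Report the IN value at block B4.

Per-block solution:
  B0: | IN={b} | OUT={b, d}
  B1: | IN={d} | OUT={b, c, d}
  B2: | IN={b, c, d} | OUT={b, d}
  B3: | IN={b, d} | OUT={b, d}
  B4: | IN={b, d} | OUT={b, d, f}
  B5: | IN={d, f} | OUT={d}
  B6: | IN={d} | OUT={}

Merge at B4: OUT[B4] = IN[B3] ⊔ IN[B5] ⊔ IN[B6] = {b, d, f}
Applying B4's transfer function to that OUT value gives IN[B4] (row B4 above).

Answer: {b, d}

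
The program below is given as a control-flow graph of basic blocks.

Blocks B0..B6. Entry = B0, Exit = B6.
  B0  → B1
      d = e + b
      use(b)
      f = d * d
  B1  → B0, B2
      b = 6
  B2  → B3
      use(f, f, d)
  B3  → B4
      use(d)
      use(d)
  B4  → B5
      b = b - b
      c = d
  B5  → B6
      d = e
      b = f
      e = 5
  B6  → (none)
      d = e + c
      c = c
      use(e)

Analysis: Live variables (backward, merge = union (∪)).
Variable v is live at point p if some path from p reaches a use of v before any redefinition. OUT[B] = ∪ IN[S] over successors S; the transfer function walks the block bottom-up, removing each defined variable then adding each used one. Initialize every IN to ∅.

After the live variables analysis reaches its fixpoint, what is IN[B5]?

Converged values:
  B0:   IN={b, e}   OUT={d, e, f}
  B1:   IN={d, e, f}   OUT={b, d, e, f}
  B2:   IN={b, d, e, f}   OUT={b, d, e, f}
  B3:   IN={b, d, e, f}   OUT={b, d, e, f}
  B4:   IN={b, d, e, f}   OUT={c, e, f}
  B5:   IN={c, e, f}   OUT={c, e}
  B6:   IN={c, e}   OUT={}

Merge at B5: OUT[B5] = IN[B6] = {c, e}
Applying B5's transfer function to that OUT value gives IN[B5] (row B5 above).

Answer: {c, e, f}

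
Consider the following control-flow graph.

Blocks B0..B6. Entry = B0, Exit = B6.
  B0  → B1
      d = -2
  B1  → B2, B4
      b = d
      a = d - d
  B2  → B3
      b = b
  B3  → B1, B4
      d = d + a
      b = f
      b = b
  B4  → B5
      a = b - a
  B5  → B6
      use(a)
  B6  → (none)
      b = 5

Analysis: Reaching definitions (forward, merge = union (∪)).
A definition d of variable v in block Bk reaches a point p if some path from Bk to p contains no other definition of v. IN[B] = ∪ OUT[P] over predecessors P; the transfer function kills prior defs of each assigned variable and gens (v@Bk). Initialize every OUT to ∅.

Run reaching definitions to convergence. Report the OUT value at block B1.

Answer: {a@B1, b@B1, d@B0, d@B3}

Trace:
Per-block solution:
  B0: | IN={} | OUT={d@B0}
  B1: | IN={a@B1, b@B3, d@B0, d@B3} | OUT={a@B1, b@B1, d@B0, d@B3}
  B2: | IN={a@B1, b@B1, d@B0, d@B3} | OUT={a@B1, b@B2, d@B0, d@B3}
  B3: | IN={a@B1, b@B2, d@B0, d@B3} | OUT={a@B1, b@B3, d@B3}
  B4: | IN={a@B1, b@B1, b@B3, d@B0, d@B3} | OUT={a@B4, b@B1, b@B3, d@B0, d@B3}
  B5: | IN={a@B4, b@B1, b@B3, d@B0, d@B3} | OUT={a@B4, b@B1, b@B3, d@B0, d@B3}
  B6: | IN={a@B4, b@B1, b@B3, d@B0, d@B3} | OUT={a@B4, b@B6, d@B0, d@B3}

Merge at B1: IN[B1] = OUT[B0] ⊔ OUT[B3] = {a@B1, b@B3, d@B0, d@B3}
Applying B1's transfer function to that IN value gives OUT[B1] (row B1 above).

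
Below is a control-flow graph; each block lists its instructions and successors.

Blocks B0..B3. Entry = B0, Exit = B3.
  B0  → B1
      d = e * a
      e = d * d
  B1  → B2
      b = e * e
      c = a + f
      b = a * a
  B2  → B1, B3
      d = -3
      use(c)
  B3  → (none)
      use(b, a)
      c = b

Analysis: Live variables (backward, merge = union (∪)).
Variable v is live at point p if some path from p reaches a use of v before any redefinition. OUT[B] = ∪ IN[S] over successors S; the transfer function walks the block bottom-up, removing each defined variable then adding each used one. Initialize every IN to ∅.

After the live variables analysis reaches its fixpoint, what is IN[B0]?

Answer: {a, e, f}

Trace:
Converged values:
  B0:   IN={a, e, f}   OUT={a, e, f}
  B1:   IN={a, e, f}   OUT={a, b, c, e, f}
  B2:   IN={a, b, c, e, f}   OUT={a, b, e, f}
  B3:   IN={a, b}   OUT={}

Merge at B0: OUT[B0] = IN[B1] = {a, e, f}
Applying B0's transfer function to that OUT value gives IN[B0] (row B0 above).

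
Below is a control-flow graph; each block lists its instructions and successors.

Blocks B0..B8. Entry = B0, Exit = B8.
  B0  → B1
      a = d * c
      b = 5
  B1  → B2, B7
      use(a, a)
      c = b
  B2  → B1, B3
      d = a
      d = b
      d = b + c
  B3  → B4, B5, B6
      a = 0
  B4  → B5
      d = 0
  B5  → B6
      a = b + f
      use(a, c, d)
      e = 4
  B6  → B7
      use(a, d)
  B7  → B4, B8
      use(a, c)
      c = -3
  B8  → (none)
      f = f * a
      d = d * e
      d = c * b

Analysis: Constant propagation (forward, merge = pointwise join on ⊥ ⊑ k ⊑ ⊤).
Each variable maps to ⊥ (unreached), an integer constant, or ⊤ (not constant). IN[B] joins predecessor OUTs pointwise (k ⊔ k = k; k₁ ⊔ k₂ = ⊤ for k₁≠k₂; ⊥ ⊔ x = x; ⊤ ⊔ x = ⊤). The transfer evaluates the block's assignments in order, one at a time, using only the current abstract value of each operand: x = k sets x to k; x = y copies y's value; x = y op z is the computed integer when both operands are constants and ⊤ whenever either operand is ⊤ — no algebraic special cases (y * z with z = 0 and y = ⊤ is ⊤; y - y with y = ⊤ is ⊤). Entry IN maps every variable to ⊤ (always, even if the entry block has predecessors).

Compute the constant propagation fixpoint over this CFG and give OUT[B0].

Converged values:
  B0:  IN=(all ⊤)  OUT={b:5; rest ⊤}
  B1:  IN={b:5; rest ⊤}  OUT={b:5, c:5; rest ⊤}
  B2:  IN={b:5, c:5; rest ⊤}  OUT={b:5, c:5, d:10; rest ⊤}
  B3:  IN={b:5, c:5, d:10; rest ⊤}  OUT={a:0, b:5, c:5, d:10; rest ⊤}
  B4:  IN={b:5; rest ⊤}  OUT={b:5, d:0; rest ⊤}
  B5:  IN={b:5; rest ⊤}  OUT={b:5, e:4; rest ⊤}
  B6:  IN={b:5; rest ⊤}  OUT={b:5; rest ⊤}
  B7:  IN={b:5; rest ⊤}  OUT={b:5, c:-3; rest ⊤}
  B8:  IN={b:5, c:-3; rest ⊤}  OUT={b:5, c:-3, d:-15; rest ⊤}

B0 is the boundary node: IN[B0] = {a: ⊤, b: ⊤, c: ⊤, d: ⊤, e: ⊤, f: ⊤}
Applying B0's transfer function to that IN value gives OUT[B0] (row B0 above).

Answer: {a: ⊤, b: 5, c: ⊤, d: ⊤, e: ⊤, f: ⊤}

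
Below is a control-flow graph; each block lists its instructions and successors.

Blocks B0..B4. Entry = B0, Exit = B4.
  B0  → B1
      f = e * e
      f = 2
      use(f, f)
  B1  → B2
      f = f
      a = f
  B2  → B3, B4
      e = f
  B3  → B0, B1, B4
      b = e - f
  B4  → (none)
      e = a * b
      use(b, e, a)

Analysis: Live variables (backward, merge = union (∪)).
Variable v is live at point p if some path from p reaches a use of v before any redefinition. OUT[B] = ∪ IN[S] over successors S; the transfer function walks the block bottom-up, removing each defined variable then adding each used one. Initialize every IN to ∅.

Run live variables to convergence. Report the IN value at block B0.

Per-block solution:
  B0:  IN={b, e}  OUT={b, f}
  B1:  IN={b, f}  OUT={a, b, f}
  B2:  IN={a, b, f}  OUT={a, b, e, f}
  B3:  IN={a, e, f}  OUT={a, b, e, f}
  B4:  IN={a, b}  OUT={}

Merge at B0: OUT[B0] = IN[B1] = {b, f}
Applying B0's transfer function to that OUT value gives IN[B0] (row B0 above).

Answer: {b, e}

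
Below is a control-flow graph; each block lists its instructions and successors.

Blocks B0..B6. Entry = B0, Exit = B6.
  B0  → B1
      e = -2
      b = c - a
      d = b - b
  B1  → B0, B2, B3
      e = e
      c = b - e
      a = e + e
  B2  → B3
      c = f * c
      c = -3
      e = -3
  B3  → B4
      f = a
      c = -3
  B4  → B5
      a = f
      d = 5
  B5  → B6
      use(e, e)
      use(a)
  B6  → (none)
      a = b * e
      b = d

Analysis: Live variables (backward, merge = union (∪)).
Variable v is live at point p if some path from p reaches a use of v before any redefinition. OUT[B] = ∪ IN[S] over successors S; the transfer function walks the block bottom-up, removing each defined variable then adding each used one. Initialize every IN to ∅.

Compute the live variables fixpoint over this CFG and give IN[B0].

Converged values:
  B0:  IN={a, c, f}  OUT={b, e, f}
  B1:  IN={b, e, f}  OUT={a, b, c, e, f}
  B2:  IN={a, b, c, f}  OUT={a, b, e}
  B3:  IN={a, b, e}  OUT={b, e, f}
  B4:  IN={b, e, f}  OUT={a, b, d, e}
  B5:  IN={a, b, d, e}  OUT={b, d, e}
  B6:  IN={b, d, e}  OUT={}

Merge at B0: OUT[B0] = IN[B1] = {b, e, f}
Applying B0's transfer function to that OUT value gives IN[B0] (row B0 above).

Answer: {a, c, f}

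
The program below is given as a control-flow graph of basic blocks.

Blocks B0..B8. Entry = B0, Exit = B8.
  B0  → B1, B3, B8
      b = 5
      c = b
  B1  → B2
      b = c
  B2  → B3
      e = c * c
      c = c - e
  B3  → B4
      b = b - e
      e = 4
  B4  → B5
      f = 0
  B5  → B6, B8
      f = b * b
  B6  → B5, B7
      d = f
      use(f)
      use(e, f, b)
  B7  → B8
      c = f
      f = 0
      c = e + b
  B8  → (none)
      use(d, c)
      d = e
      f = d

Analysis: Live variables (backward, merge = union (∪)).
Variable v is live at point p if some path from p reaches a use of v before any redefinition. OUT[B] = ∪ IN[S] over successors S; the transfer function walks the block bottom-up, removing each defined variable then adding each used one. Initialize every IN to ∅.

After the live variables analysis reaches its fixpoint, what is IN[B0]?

Converged values:
  B0:   IN={d, e}   OUT={b, c, d, e}
  B1:   IN={c, d}   OUT={b, c, d}
  B2:   IN={b, c, d}   OUT={b, c, d, e}
  B3:   IN={b, c, d, e}   OUT={b, c, d, e}
  B4:   IN={b, c, d, e}   OUT={b, c, d, e}
  B5:   IN={b, c, d, e}   OUT={b, c, d, e, f}
  B6:   IN={b, c, e, f}   OUT={b, c, d, e, f}
  B7:   IN={b, d, e, f}   OUT={c, d, e}
  B8:   IN={c, d, e}   OUT={}

Merge at B0: OUT[B0] = IN[B1] ⊔ IN[B3] ⊔ IN[B8] = {b, c, d, e}
Applying B0's transfer function to that OUT value gives IN[B0] (row B0 above).

Answer: {d, e}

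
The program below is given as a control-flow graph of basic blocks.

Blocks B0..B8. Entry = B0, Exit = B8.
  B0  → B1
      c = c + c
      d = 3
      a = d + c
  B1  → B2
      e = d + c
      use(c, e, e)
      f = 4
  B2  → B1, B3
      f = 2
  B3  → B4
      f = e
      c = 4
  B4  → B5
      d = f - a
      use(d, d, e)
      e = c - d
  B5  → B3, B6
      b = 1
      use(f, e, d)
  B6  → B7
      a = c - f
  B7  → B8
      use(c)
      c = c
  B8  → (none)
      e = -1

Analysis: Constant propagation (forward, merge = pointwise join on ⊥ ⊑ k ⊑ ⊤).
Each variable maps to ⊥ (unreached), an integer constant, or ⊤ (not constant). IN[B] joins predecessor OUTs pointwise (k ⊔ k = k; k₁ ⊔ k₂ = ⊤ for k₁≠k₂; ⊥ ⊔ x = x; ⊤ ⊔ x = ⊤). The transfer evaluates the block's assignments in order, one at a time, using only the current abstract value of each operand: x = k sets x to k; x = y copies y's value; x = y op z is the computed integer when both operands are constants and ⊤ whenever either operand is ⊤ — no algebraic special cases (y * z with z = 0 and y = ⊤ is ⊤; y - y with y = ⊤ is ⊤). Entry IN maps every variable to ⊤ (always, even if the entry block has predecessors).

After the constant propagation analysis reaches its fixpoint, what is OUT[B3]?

Per-block solution:
  B0: | IN=(all ⊤) | OUT={d:3; rest ⊤}
  B1: | IN={d:3; rest ⊤} | OUT={d:3, f:4; rest ⊤}
  B2: | IN={d:3, f:4; rest ⊤} | OUT={d:3, f:2; rest ⊤}
  B3: | IN=(all ⊤) | OUT={c:4; rest ⊤}
  B4: | IN={c:4; rest ⊤} | OUT={c:4; rest ⊤}
  B5: | IN={c:4; rest ⊤} | OUT={b:1, c:4; rest ⊤}
  B6: | IN={b:1, c:4; rest ⊤} | OUT={b:1, c:4; rest ⊤}
  B7: | IN={b:1, c:4; rest ⊤} | OUT={b:1, c:4; rest ⊤}
  B8: | IN={b:1, c:4; rest ⊤} | OUT={b:1, c:4, e:-1; rest ⊤}

Merge at B3: IN[B3] = OUT[B2] ⊔ OUT[B5] = {a: ⊤, b: ⊤, c: ⊤, d: ⊤, e: ⊤, f: ⊤}
Applying B3's transfer function to that IN value gives OUT[B3] (row B3 above).

Answer: {a: ⊤, b: ⊤, c: 4, d: ⊤, e: ⊤, f: ⊤}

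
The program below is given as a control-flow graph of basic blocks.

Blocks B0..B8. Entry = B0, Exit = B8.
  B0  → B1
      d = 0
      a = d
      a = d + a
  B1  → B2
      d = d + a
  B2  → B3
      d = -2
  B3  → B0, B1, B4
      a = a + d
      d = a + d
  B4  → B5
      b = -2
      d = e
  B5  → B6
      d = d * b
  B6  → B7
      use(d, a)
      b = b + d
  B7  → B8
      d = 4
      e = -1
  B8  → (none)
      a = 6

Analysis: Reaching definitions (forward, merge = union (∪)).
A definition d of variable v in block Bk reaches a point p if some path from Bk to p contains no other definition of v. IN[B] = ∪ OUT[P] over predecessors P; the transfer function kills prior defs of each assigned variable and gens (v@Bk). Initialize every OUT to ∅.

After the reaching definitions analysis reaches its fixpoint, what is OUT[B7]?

Answer: {a@B3, b@B6, d@B7, e@B7}

Derivation:
Fixpoint table:
  B0: | IN={a@B3, d@B3} | OUT={a@B0, d@B0}
  B1: | IN={a@B0, a@B3, d@B0, d@B3} | OUT={a@B0, a@B3, d@B1}
  B2: | IN={a@B0, a@B3, d@B1} | OUT={a@B0, a@B3, d@B2}
  B3: | IN={a@B0, a@B3, d@B2} | OUT={a@B3, d@B3}
  B4: | IN={a@B3, d@B3} | OUT={a@B3, b@B4, d@B4}
  B5: | IN={a@B3, b@B4, d@B4} | OUT={a@B3, b@B4, d@B5}
  B6: | IN={a@B3, b@B4, d@B5} | OUT={a@B3, b@B6, d@B5}
  B7: | IN={a@B3, b@B6, d@B5} | OUT={a@B3, b@B6, d@B7, e@B7}
  B8: | IN={a@B3, b@B6, d@B7, e@B7} | OUT={a@B8, b@B6, d@B7, e@B7}

Merge at B7: IN[B7] = OUT[B6] = {a@B3, b@B6, d@B5}
Applying B7's transfer function to that IN value gives OUT[B7] (row B7 above).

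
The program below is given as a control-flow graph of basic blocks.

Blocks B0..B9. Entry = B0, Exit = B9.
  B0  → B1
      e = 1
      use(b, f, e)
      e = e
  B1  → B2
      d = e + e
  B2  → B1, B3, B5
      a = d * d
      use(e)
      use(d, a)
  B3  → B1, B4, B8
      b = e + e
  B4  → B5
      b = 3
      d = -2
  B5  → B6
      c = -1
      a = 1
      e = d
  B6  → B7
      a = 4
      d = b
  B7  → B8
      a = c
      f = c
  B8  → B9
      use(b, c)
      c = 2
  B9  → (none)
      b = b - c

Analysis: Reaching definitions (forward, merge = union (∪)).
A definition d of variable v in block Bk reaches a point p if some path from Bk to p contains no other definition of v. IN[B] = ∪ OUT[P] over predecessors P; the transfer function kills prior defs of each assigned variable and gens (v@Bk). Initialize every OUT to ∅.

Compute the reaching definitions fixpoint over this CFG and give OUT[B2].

Answer: {a@B2, b@B3, d@B1, e@B0}

Trace:
Converged values:
  B0: | IN={} | OUT={e@B0}
  B1: | IN={a@B2, b@B3, d@B1, e@B0} | OUT={a@B2, b@B3, d@B1, e@B0}
  B2: | IN={a@B2, b@B3, d@B1, e@B0} | OUT={a@B2, b@B3, d@B1, e@B0}
  B3: | IN={a@B2, b@B3, d@B1, e@B0} | OUT={a@B2, b@B3, d@B1, e@B0}
  B4: | IN={a@B2, b@B3, d@B1, e@B0} | OUT={a@B2, b@B4, d@B4, e@B0}
  B5: | IN={a@B2, b@B3, b@B4, d@B1, d@B4, e@B0} | OUT={a@B5, b@B3, b@B4, c@B5, d@B1, d@B4, e@B5}
  B6: | IN={a@B5, b@B3, b@B4, c@B5, d@B1, d@B4, e@B5} | OUT={a@B6, b@B3, b@B4, c@B5, d@B6, e@B5}
  B7: | IN={a@B6, b@B3, b@B4, c@B5, d@B6, e@B5} | OUT={a@B7, b@B3, b@B4, c@B5, d@B6, e@B5, f@B7}
  B8: | IN={a@B2, a@B7, b@B3, b@B4, c@B5, d@B1, d@B6, e@B0, e@B5, f@B7} | OUT={a@B2, a@B7, b@B3, b@B4, c@B8, d@B1, d@B6, e@B0, e@B5, f@B7}
  B9: | IN={a@B2, a@B7, b@B3, b@B4, c@B8, d@B1, d@B6, e@B0, e@B5, f@B7} | OUT={a@B2, a@B7, b@B9, c@B8, d@B1, d@B6, e@B0, e@B5, f@B7}

Merge at B2: IN[B2] = OUT[B1] = {a@B2, b@B3, d@B1, e@B0}
Applying B2's transfer function to that IN value gives OUT[B2] (row B2 above).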